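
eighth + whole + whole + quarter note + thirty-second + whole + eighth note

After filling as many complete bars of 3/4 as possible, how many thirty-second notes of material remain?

17

One bar of 3/4 = 24 thirty-second notes.
In thirty-second notes: eighth = 4; whole = 32; whole = 32; quarter note = 8; thirty-second = 1; whole = 32; eighth note = 4.
Sum: 4 + 32 + 32 + 8 + 1 + 32 + 4 = 113.
113 ÷ 24 = 4 complete bars with 17 thirty-second notes remaining.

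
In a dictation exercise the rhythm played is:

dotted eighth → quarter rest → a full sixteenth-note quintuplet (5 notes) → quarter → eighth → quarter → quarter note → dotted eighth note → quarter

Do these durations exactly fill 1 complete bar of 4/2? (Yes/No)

One bar of 4/2 = 32 sixteenth notes.
Each duration in sixteenth notes: dotted eighth = 3; quarter rest = 4; a full sixteenth-note quintuplet (5 notes) (five quintuplet sixteenths span one quarter) = 4; quarter = 4; eighth = 2; quarter = 4; quarter note = 4; dotted eighth note = 3; quarter = 4.
Sum: 3 + 4 + 4 + 4 + 2 + 4 + 4 + 3 + 4 = 32.
32 equals 32, so the answer is Yes.

Yes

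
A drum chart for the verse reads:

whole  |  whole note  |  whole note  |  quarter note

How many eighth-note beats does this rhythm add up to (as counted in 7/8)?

One eighth-note beat = 2 sixteenth notes.
Each duration in sixteenth notes: whole = 16; whole note = 16; whole note = 16; quarter note = 4.
Adding: 16 + 16 + 16 + 4 = 52.
52 ÷ 2 = 26 beats.

26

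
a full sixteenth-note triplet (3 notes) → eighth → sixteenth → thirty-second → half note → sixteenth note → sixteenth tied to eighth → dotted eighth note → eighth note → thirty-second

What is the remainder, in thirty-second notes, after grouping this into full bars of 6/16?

One bar of 6/16 = 12 thirty-second notes.
Express everything in thirty-second notes: a full sixteenth-note triplet (3 notes) (three triplet sixteenths span one eighth) = 4; eighth = 4; sixteenth = 2; thirty-second = 1; half note = 16; sixteenth note = 2; sixteenth tied to eighth (sixteenth + eighth) = 6; dotted eighth note = 6; eighth note = 4; thirty-second = 1.
Total: 4 + 4 + 2 + 1 + 16 + 2 + 6 + 6 + 4 + 1 = 46.
46 ÷ 12 = 3 complete bars with 10 thirty-second notes remaining.

10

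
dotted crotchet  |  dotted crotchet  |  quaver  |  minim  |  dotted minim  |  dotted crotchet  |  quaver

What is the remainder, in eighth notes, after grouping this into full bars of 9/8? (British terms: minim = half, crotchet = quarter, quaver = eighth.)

One bar of 9/8 = 9 eighth notes.
Each duration in eighth notes: dotted crotchet = 3; dotted crotchet = 3; quaver = 1; minim = 4; dotted minim = 6; dotted crotchet = 3; quaver = 1.
Altogether 3 + 3 + 1 + 4 + 6 + 3 + 1 = 21.
21 ÷ 9 = 2 complete bars with 3 eighth notes remaining.

3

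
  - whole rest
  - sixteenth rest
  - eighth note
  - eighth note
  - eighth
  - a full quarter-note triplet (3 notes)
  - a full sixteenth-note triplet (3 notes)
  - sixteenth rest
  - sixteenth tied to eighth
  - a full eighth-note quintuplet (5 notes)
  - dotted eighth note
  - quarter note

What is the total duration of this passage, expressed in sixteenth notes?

52

Convert each value to sixteenth notes: whole rest = 16; sixteenth rest = 1; eighth note = 2; eighth note = 2; eighth = 2; a full quarter-note triplet (3 notes) (three triplet quarters span one half) = 8; a full sixteenth-note triplet (3 notes) (three triplet sixteenths span one eighth) = 2; sixteenth rest = 1; sixteenth tied to eighth (sixteenth + eighth) = 3; a full eighth-note quintuplet (5 notes) (five quintuplet eighths span one half) = 8; dotted eighth note = 3; quarter note = 4.
Sum: 16 + 1 + 2 + 2 + 2 + 8 + 2 + 1 + 3 + 8 + 3 + 4 = 52 sixteenth notes.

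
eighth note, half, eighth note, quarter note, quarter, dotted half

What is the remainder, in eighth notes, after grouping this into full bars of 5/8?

1

One bar of 5/8 = 5 eighth notes.
Convert each value to eighth notes: eighth note = 1; half = 4; eighth note = 1; quarter note = 2; quarter = 2; dotted half = 6.
Sum: 1 + 4 + 1 + 2 + 2 + 6 = 16.
16 ÷ 5 = 3 complete bars with 1 eighth note remaining.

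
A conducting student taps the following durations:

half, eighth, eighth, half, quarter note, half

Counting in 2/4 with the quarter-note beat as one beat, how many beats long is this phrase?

8

One quarter-note beat = 2 eighth notes.
Express everything in eighth notes: half = 4; eighth = 1; eighth = 1; half = 4; quarter note = 2; half = 4.
Altogether 4 + 1 + 1 + 4 + 2 + 4 = 16.
16 ÷ 2 = 8 beats.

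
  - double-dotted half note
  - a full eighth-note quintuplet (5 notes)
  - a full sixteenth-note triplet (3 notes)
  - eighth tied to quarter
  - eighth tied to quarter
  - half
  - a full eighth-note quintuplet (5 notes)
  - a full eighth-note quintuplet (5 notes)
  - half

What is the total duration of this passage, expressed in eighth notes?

34

In eighth notes: double-dotted half note = 7; a full eighth-note quintuplet (5 notes) (five quintuplet eighths span one half) = 4; a full sixteenth-note triplet (3 notes) (three triplet sixteenths span one eighth) = 1; eighth tied to quarter (eighth + quarter) = 3; eighth tied to quarter (eighth + quarter) = 3; half = 4; a full eighth-note quintuplet (5 notes) (five quintuplet eighths span one half) = 4; a full eighth-note quintuplet (5 notes) (five quintuplet eighths span one half) = 4; half = 4.
Altogether 7 + 4 + 1 + 3 + 3 + 4 + 4 + 4 + 4 = 34 eighth notes.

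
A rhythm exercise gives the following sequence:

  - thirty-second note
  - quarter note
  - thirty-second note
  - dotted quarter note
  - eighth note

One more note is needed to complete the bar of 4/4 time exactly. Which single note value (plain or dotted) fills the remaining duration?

The bar of 4/4 = 32 thirty-second notes.
Convert each value to thirty-second notes: thirty-second note = 1; quarter note = 8; thirty-second note = 1; dotted quarter note = 12; eighth note = 4.
Sum: 1 + 8 + 1 + 12 + 4 = 26.
Remaining: 32 − 26 = 6 thirty-second notes, which is a dotted eighth note.

dotted eighth note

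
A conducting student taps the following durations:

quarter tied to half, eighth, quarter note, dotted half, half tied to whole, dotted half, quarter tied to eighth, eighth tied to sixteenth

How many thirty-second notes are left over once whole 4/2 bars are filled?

One bar of 4/2 = 32 sixteenth notes.
Convert each value to sixteenth notes: quarter tied to half (quarter + half) = 12; eighth = 2; quarter note = 4; dotted half = 12; half tied to whole (half + whole) = 24; dotted half = 12; quarter tied to eighth (quarter + eighth) = 6; eighth tied to sixteenth (eighth + sixteenth) = 3.
Adding: 12 + 2 + 4 + 12 + 24 + 12 + 6 + 3 = 75.
75 ÷ 32 = 2 complete bars with 11 sixteenth notes remaining = 22 thirty-second notes.

22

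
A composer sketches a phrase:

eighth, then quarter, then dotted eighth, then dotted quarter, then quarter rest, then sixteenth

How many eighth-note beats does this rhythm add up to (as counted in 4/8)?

One eighth-note beat = 2 sixteenth notes.
Express everything in sixteenth notes: eighth = 2; quarter = 4; dotted eighth = 3; dotted quarter = 6; quarter rest = 4; sixteenth = 1.
Sum: 2 + 4 + 3 + 6 + 4 + 1 = 20.
20 ÷ 2 = 10 beats.

10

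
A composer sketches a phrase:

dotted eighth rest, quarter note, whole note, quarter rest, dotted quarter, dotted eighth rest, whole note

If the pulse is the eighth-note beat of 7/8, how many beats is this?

26

One eighth-note beat = 2 sixteenth notes.
Convert each value to sixteenth notes: dotted eighth rest = 3; quarter note = 4; whole note = 16; quarter rest = 4; dotted quarter = 6; dotted eighth rest = 3; whole note = 16.
Sum: 3 + 4 + 16 + 4 + 6 + 3 + 16 = 52.
52 ÷ 2 = 26 beats.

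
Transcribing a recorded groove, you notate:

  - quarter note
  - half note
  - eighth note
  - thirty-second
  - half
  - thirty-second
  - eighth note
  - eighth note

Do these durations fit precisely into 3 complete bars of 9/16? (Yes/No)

Yes

One bar of 9/16 = 18 thirty-second notes, so 3 bars = 54.
In thirty-second notes: quarter note = 8; half note = 16; eighth note = 4; thirty-second = 1; half = 16; thirty-second = 1; eighth note = 4; eighth note = 4.
Sum: 8 + 16 + 4 + 1 + 16 + 1 + 4 + 4 = 54.
54 equals 54, so the answer is Yes.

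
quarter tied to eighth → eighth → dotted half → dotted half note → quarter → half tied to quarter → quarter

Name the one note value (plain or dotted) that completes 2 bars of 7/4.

2 bars of 7/4 = 28 eighth notes.
In eighth notes: quarter tied to eighth (quarter + eighth) = 3; eighth = 1; dotted half = 6; dotted half note = 6; quarter = 2; half tied to quarter (half + quarter) = 6; quarter = 2.
Sum: 3 + 1 + 6 + 6 + 2 + 6 + 2 = 26.
Remaining: 28 − 26 = 2 eighth notes, which is a quarter note.

quarter note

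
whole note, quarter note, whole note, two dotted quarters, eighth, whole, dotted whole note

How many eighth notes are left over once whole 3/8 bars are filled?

0

One bar of 3/8 = 3 eighth notes.
Working in eighth notes: whole note = 8; quarter note = 2; whole note = 8; dotted quarter = 3; dotted quarter = 3; eighth = 1; whole = 8; dotted whole note = 12.
Altogether 8 + 2 + 8 + 3 + 3 + 1 + 8 + 12 = 45.
45 ÷ 3 = 15 complete bars with 0 eighth notes remaining.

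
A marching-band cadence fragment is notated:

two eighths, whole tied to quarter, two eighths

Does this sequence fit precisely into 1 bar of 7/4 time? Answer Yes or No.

One bar of 7/4 = 14 eighth notes.
In eighth notes: eighth = 1; eighth = 1; whole tied to quarter (whole + quarter) = 10; eighth = 1; eighth = 1.
Altogether 1 + 1 + 10 + 1 + 1 = 14.
14 equals 14, so the answer is Yes.

Yes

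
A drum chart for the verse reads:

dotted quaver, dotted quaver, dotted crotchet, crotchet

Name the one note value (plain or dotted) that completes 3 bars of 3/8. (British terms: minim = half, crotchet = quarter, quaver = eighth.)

eighth note

3 bars of 3/8 = 18 sixteenth notes.
Convert each value to sixteenth notes: dotted quaver = 3; dotted quaver = 3; dotted crotchet = 6; crotchet = 4.
Adding: 3 + 3 + 6 + 4 = 16.
Remaining: 18 − 16 = 2 sixteenth notes, which is a eighth note.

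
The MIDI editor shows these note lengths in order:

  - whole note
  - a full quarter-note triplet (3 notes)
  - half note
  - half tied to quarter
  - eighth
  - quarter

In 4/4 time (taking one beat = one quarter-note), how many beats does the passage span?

One quarter-note beat = 2 eighth notes.
Express everything in eighth notes: whole note = 8; a full quarter-note triplet (3 notes) (three triplet quarters span one half) = 4; half note = 4; half tied to quarter (half + quarter) = 6; eighth = 1; quarter = 2.
Total: 8 + 4 + 4 + 6 + 1 + 2 = 25.
25 ÷ 2 = 12.5 beats.

12.5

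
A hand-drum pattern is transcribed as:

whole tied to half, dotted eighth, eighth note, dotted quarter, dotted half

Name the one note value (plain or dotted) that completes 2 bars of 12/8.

sixteenth note

2 bars of 12/8 = 48 sixteenth notes.
Express everything in sixteenth notes: whole tied to half (whole + half) = 24; dotted eighth = 3; eighth note = 2; dotted quarter = 6; dotted half = 12.
Altogether 24 + 3 + 2 + 6 + 12 = 47.
Remaining: 48 − 47 = 1 sixteenth note, which is a sixteenth note.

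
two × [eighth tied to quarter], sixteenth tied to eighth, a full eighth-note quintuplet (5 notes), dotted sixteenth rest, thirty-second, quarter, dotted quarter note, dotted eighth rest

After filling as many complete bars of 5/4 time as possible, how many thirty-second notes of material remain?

One bar of 5/4 = 40 thirty-second notes.
Convert each value to thirty-second notes: eighth tied to quarter (eighth + quarter) = 12; eighth tied to quarter (eighth + quarter) = 12; sixteenth tied to eighth (sixteenth + eighth) = 6; a full eighth-note quintuplet (5 notes) (five quintuplet eighths span one half) = 16; dotted sixteenth rest = 3; thirty-second = 1; quarter = 8; dotted quarter note = 12; dotted eighth rest = 6.
Sum: 12 + 12 + 6 + 16 + 3 + 1 + 8 + 12 + 6 = 76.
76 ÷ 40 = 1 complete bar with 36 thirty-second notes remaining.

36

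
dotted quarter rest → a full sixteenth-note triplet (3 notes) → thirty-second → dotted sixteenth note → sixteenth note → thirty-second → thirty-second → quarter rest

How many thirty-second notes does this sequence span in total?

32

Convert each value to thirty-second notes: dotted quarter rest = 12; a full sixteenth-note triplet (3 notes) (three triplet sixteenths span one eighth) = 4; thirty-second = 1; dotted sixteenth note = 3; sixteenth note = 2; thirty-second = 1; thirty-second = 1; quarter rest = 8.
Sum: 12 + 4 + 1 + 3 + 2 + 1 + 1 + 8 = 32 thirty-second notes.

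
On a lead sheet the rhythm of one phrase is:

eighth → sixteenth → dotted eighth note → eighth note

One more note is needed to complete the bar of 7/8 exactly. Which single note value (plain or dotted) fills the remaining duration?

The bar of 7/8 = 14 sixteenth notes.
Each duration in sixteenth notes: eighth = 2; sixteenth = 1; dotted eighth note = 3; eighth note = 2.
Altogether 2 + 1 + 3 + 2 = 8.
Remaining: 14 − 8 = 6 sixteenth notes, which is a dotted quarter note.

dotted quarter note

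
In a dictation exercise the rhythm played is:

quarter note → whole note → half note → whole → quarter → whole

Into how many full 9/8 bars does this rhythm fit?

One bar of 9/8 = 9 eighth notes.
Convert each value to eighth notes: quarter note = 2; whole note = 8; half note = 4; whole = 8; quarter = 2; whole = 8.
Total: 2 + 8 + 4 + 8 + 2 + 8 = 32.
32 ÷ 9 = 3 complete bars with 5 left over.

3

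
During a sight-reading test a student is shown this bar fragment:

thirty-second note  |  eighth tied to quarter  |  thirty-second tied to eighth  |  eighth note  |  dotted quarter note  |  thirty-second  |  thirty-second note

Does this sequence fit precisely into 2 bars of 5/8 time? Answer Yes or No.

One bar of 5/8 = 20 thirty-second notes, so 2 bars = 40.
In thirty-second notes: thirty-second note = 1; eighth tied to quarter (eighth + quarter) = 12; thirty-second tied to eighth (thirty-second + eighth) = 5; eighth note = 4; dotted quarter note = 12; thirty-second = 1; thirty-second note = 1.
Sum: 1 + 12 + 5 + 4 + 12 + 1 + 1 = 36.
36 falls short of 40, so the answer is No.

No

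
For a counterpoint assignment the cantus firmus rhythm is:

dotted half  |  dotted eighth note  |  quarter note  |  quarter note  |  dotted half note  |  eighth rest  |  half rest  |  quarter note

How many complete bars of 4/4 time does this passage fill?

One bar of 4/4 = 16 sixteenth notes.
Express everything in sixteenth notes: dotted half = 12; dotted eighth note = 3; quarter note = 4; quarter note = 4; dotted half note = 12; eighth rest = 2; half rest = 8; quarter note = 4.
Altogether 12 + 3 + 4 + 4 + 12 + 2 + 8 + 4 = 49.
49 ÷ 16 = 3 complete bars with 1 left over.

3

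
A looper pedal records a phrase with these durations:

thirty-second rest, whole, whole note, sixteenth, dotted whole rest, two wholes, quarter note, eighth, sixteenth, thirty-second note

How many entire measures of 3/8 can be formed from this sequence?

16

One bar of 3/8 = 12 thirty-second notes.
In thirty-second notes: thirty-second rest = 1; whole = 32; whole note = 32; sixteenth = 2; dotted whole rest = 48; whole = 32; whole = 32; quarter note = 8; eighth = 4; sixteenth = 2; thirty-second note = 1.
Altogether 1 + 32 + 32 + 2 + 48 + 32 + 32 + 8 + 4 + 2 + 1 = 194.
194 ÷ 12 = 16 complete bars with 2 left over.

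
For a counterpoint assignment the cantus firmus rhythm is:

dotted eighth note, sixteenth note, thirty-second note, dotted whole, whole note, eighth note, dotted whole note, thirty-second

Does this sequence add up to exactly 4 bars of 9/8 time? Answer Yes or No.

One bar of 9/8 = 36 thirty-second notes, so 4 bars = 144.
Express everything in thirty-second notes: dotted eighth note = 6; sixteenth note = 2; thirty-second note = 1; dotted whole = 48; whole note = 32; eighth note = 4; dotted whole note = 48; thirty-second = 1.
Adding: 6 + 2 + 1 + 48 + 32 + 4 + 48 + 1 = 142.
142 falls short of 144, so the answer is No.

No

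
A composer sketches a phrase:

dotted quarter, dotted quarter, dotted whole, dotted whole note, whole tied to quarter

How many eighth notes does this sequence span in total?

Convert each value to eighth notes: dotted quarter = 3; dotted quarter = 3; dotted whole = 12; dotted whole note = 12; whole tied to quarter (whole + quarter) = 10.
Sum: 3 + 3 + 12 + 12 + 10 = 40 eighth notes.

40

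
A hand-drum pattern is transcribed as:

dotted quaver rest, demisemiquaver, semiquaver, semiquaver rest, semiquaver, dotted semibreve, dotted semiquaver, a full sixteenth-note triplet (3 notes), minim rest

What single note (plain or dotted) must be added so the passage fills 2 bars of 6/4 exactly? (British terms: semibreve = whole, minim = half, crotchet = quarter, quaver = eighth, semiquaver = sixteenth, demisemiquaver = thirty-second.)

2 bars of 6/4 = 96 thirty-second notes.
Convert each value to thirty-second notes: dotted quaver rest = 6; demisemiquaver = 1; semiquaver = 2; semiquaver rest = 2; semiquaver = 2; dotted semibreve = 48; dotted semiquaver = 3; a full sixteenth-note triplet (3 notes) (three triplet sixteenths span one eighth) = 4; minim rest = 16.
Sum: 6 + 1 + 2 + 2 + 2 + 48 + 3 + 4 + 16 = 84.
Remaining: 96 − 84 = 12 thirty-second notes, which is a dotted quarter note.

dotted quarter note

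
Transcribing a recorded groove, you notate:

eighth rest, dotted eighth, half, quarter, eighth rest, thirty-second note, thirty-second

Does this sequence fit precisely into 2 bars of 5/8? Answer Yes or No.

Yes

One bar of 5/8 = 20 thirty-second notes, so 2 bars = 40.
In thirty-second notes: eighth rest = 4; dotted eighth = 6; half = 16; quarter = 8; eighth rest = 4; thirty-second note = 1; thirty-second = 1.
Adding: 4 + 6 + 16 + 8 + 4 + 1 + 1 = 40.
40 equals 40, so the answer is Yes.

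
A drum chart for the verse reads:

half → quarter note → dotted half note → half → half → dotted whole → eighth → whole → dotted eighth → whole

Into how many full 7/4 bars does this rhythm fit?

3

One bar of 7/4 = 28 sixteenth notes.
Working in sixteenth notes: half = 8; quarter note = 4; dotted half note = 12; half = 8; half = 8; dotted whole = 24; eighth = 2; whole = 16; dotted eighth = 3; whole = 16.
Total: 8 + 4 + 12 + 8 + 8 + 24 + 2 + 16 + 3 + 16 = 101.
101 ÷ 28 = 3 complete bars with 17 left over.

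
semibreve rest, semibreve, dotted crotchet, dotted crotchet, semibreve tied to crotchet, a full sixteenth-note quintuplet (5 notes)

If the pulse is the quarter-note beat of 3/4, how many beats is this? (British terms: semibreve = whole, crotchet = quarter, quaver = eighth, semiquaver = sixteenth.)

17

One quarter-note beat = 2 eighth notes.
In eighth notes: semibreve rest = 8; semibreve = 8; dotted crotchet = 3; dotted crotchet = 3; semibreve tied to crotchet (semibreve + crotchet) = 10; a full sixteenth-note quintuplet (5 notes) (five quintuplet sixteenths span one quarter) = 2.
Sum: 8 + 8 + 3 + 3 + 10 + 2 = 34.
34 ÷ 2 = 17 beats.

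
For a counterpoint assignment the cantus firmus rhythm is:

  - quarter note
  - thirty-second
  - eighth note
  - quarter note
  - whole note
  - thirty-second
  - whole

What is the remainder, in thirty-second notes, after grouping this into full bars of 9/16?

14

One bar of 9/16 = 18 thirty-second notes.
Convert each value to thirty-second notes: quarter note = 8; thirty-second = 1; eighth note = 4; quarter note = 8; whole note = 32; thirty-second = 1; whole = 32.
Adding: 8 + 1 + 4 + 8 + 32 + 1 + 32 = 86.
86 ÷ 18 = 4 complete bars with 14 thirty-second notes remaining.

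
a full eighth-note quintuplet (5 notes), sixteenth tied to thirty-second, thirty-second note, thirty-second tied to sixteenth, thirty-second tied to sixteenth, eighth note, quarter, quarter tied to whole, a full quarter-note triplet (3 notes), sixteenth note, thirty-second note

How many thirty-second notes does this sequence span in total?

97

In thirty-second notes: a full eighth-note quintuplet (5 notes) (five quintuplet eighths span one half) = 16; sixteenth tied to thirty-second (sixteenth + thirty-second) = 3; thirty-second note = 1; thirty-second tied to sixteenth (thirty-second + sixteenth) = 3; thirty-second tied to sixteenth (thirty-second + sixteenth) = 3; eighth note = 4; quarter = 8; quarter tied to whole (quarter + whole) = 40; a full quarter-note triplet (3 notes) (three triplet quarters span one half) = 16; sixteenth note = 2; thirty-second note = 1.
Altogether 16 + 3 + 1 + 3 + 3 + 4 + 8 + 40 + 16 + 2 + 1 = 97 thirty-second notes.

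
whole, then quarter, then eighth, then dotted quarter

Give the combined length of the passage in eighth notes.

14

Working in eighth notes: whole = 8; quarter = 2; eighth = 1; dotted quarter = 3.
Sum: 8 + 2 + 1 + 3 = 14 eighth notes.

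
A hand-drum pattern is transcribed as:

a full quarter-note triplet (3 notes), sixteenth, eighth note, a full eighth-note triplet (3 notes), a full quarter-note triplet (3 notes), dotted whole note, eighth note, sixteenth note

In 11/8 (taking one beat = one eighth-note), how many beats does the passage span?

25

One eighth-note beat = 2 sixteenth notes.
Working in sixteenth notes: a full quarter-note triplet (3 notes) (three triplet quarters span one half) = 8; sixteenth = 1; eighth note = 2; a full eighth-note triplet (3 notes) (three triplet eighths span one quarter) = 4; a full quarter-note triplet (3 notes) (three triplet quarters span one half) = 8; dotted whole note = 24; eighth note = 2; sixteenth note = 1.
Adding: 8 + 1 + 2 + 4 + 8 + 24 + 2 + 1 = 50.
50 ÷ 2 = 25 beats.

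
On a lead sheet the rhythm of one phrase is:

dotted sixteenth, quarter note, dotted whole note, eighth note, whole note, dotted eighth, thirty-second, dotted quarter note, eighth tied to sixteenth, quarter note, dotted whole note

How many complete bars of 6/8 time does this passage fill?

One bar of 6/8 = 24 thirty-second notes.
Working in thirty-second notes: dotted sixteenth = 3; quarter note = 8; dotted whole note = 48; eighth note = 4; whole note = 32; dotted eighth = 6; thirty-second = 1; dotted quarter note = 12; eighth tied to sixteenth (eighth + sixteenth) = 6; quarter note = 8; dotted whole note = 48.
Total: 3 + 8 + 48 + 4 + 32 + 6 + 1 + 12 + 6 + 8 + 48 = 176.
176 ÷ 24 = 7 complete bars with 8 left over.

7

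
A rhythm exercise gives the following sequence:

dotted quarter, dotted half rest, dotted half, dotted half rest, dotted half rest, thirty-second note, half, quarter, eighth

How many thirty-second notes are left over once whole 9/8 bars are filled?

29

One bar of 9/8 = 36 thirty-second notes.
Each duration in thirty-second notes: dotted quarter = 12; dotted half rest = 24; dotted half = 24; dotted half rest = 24; dotted half rest = 24; thirty-second note = 1; half = 16; quarter = 8; eighth = 4.
Total: 12 + 24 + 24 + 24 + 24 + 1 + 16 + 8 + 4 = 137.
137 ÷ 36 = 3 complete bars with 29 thirty-second notes remaining.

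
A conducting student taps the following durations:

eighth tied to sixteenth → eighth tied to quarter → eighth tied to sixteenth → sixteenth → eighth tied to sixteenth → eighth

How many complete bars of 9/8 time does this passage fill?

1

One bar of 9/8 = 18 sixteenth notes.
Express everything in sixteenth notes: eighth tied to sixteenth (eighth + sixteenth) = 3; eighth tied to quarter (eighth + quarter) = 6; eighth tied to sixteenth (eighth + sixteenth) = 3; sixteenth = 1; eighth tied to sixteenth (eighth + sixteenth) = 3; eighth = 2.
Sum: 3 + 6 + 3 + 1 + 3 + 2 = 18.
18 ÷ 18 = 1 complete bar with 0 left over.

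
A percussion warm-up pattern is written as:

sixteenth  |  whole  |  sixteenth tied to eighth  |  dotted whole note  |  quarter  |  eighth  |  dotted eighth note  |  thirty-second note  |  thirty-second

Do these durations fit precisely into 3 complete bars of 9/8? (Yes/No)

One bar of 9/8 = 36 thirty-second notes, so 3 bars = 108.
Each duration in thirty-second notes: sixteenth = 2; whole = 32; sixteenth tied to eighth (sixteenth + eighth) = 6; dotted whole note = 48; quarter = 8; eighth = 4; dotted eighth note = 6; thirty-second note = 1; thirty-second = 1.
Adding: 2 + 32 + 6 + 48 + 8 + 4 + 6 + 1 + 1 = 108.
108 equals 108, so the answer is Yes.

Yes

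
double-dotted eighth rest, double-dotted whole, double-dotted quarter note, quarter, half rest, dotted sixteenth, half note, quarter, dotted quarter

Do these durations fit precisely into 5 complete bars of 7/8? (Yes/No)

One bar of 7/8 = 28 thirty-second notes, so 5 bars = 140.
Convert each value to thirty-second notes: double-dotted eighth rest = 7; double-dotted whole = 56; double-dotted quarter note = 14; quarter = 8; half rest = 16; dotted sixteenth = 3; half note = 16; quarter = 8; dotted quarter = 12.
Altogether 7 + 56 + 14 + 8 + 16 + 3 + 16 + 8 + 12 = 140.
140 equals 140, so the answer is Yes.

Yes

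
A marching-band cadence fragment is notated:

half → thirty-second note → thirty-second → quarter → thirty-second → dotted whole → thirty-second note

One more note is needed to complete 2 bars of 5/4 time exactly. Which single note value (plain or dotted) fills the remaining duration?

2 bars of 5/4 = 80 thirty-second notes.
Working in thirty-second notes: half = 16; thirty-second note = 1; thirty-second = 1; quarter = 8; thirty-second = 1; dotted whole = 48; thirty-second note = 1.
Sum: 16 + 1 + 1 + 8 + 1 + 48 + 1 = 76.
Remaining: 80 − 76 = 4 thirty-second notes, which is a eighth note.

eighth note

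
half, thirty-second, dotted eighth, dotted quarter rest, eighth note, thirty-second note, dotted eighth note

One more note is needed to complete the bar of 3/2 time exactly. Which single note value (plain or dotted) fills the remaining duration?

sixteenth note

The bar of 3/2 = 48 thirty-second notes.
Working in thirty-second notes: half = 16; thirty-second = 1; dotted eighth = 6; dotted quarter rest = 12; eighth note = 4; thirty-second note = 1; dotted eighth note = 6.
Altogether 16 + 1 + 6 + 12 + 4 + 1 + 6 = 46.
Remaining: 48 − 46 = 2 thirty-second notes, which is a sixteenth note.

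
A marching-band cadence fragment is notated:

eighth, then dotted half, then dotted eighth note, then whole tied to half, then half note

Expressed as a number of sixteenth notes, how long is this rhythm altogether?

49

In sixteenth notes: eighth = 2; dotted half = 12; dotted eighth note = 3; whole tied to half (whole + half) = 24; half note = 8.
Sum: 2 + 12 + 3 + 24 + 8 = 49 sixteenth notes.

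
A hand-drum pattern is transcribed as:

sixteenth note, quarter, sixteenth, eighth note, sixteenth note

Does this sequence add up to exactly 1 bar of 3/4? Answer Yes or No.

No

One bar of 3/4 = 12 sixteenth notes.
Express everything in sixteenth notes: sixteenth note = 1; quarter = 4; sixteenth = 1; eighth note = 2; sixteenth note = 1.
Adding: 1 + 4 + 1 + 2 + 1 = 9.
9 falls short of 12, so the answer is No.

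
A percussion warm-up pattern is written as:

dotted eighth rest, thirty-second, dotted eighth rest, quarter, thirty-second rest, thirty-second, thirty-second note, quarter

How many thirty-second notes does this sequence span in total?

32

In thirty-second notes: dotted eighth rest = 6; thirty-second = 1; dotted eighth rest = 6; quarter = 8; thirty-second rest = 1; thirty-second = 1; thirty-second note = 1; quarter = 8.
Altogether 6 + 1 + 6 + 8 + 1 + 1 + 1 + 8 = 32 thirty-second notes.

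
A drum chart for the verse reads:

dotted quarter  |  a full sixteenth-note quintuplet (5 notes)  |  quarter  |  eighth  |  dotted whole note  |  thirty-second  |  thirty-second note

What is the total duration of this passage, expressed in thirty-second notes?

82

Working in thirty-second notes: dotted quarter = 12; a full sixteenth-note quintuplet (5 notes) (five quintuplet sixteenths span one quarter) = 8; quarter = 8; eighth = 4; dotted whole note = 48; thirty-second = 1; thirty-second note = 1.
Altogether 12 + 8 + 8 + 4 + 48 + 1 + 1 = 82 thirty-second notes.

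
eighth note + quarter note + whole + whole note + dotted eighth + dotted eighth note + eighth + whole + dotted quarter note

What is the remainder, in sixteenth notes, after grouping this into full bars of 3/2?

20

One bar of 3/2 = 24 sixteenth notes.
Working in sixteenth notes: eighth note = 2; quarter note = 4; whole = 16; whole note = 16; dotted eighth = 3; dotted eighth note = 3; eighth = 2; whole = 16; dotted quarter note = 6.
Total: 2 + 4 + 16 + 16 + 3 + 3 + 2 + 16 + 6 = 68.
68 ÷ 24 = 2 complete bars with 20 sixteenth notes remaining.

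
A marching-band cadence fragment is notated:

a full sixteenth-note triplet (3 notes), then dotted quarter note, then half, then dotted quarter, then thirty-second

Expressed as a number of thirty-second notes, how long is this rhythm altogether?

45

In thirty-second notes: a full sixteenth-note triplet (3 notes) (three triplet sixteenths span one eighth) = 4; dotted quarter note = 12; half = 16; dotted quarter = 12; thirty-second = 1.
Sum: 4 + 12 + 16 + 12 + 1 = 45 thirty-second notes.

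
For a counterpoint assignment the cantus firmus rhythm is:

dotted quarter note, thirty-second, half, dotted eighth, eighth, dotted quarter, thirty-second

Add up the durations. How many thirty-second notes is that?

52

Convert each value to thirty-second notes: dotted quarter note = 12; thirty-second = 1; half = 16; dotted eighth = 6; eighth = 4; dotted quarter = 12; thirty-second = 1.
Sum: 12 + 1 + 16 + 6 + 4 + 12 + 1 = 52 thirty-second notes.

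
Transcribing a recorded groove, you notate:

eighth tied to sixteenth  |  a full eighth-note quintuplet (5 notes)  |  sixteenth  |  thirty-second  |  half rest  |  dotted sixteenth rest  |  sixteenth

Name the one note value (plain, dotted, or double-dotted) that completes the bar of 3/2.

sixteenth note

The bar of 3/2 = 48 thirty-second notes.
In thirty-second notes: eighth tied to sixteenth (eighth + sixteenth) = 6; a full eighth-note quintuplet (5 notes) (five quintuplet eighths span one half) = 16; sixteenth = 2; thirty-second = 1; half rest = 16; dotted sixteenth rest = 3; sixteenth = 2.
Sum: 6 + 16 + 2 + 1 + 16 + 3 + 2 = 46.
Remaining: 48 − 46 = 2 thirty-second notes, which is a sixteenth note.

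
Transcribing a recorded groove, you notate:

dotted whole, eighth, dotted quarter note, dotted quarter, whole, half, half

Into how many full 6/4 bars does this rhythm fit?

One bar of 6/4 = 12 eighth notes.
Express everything in eighth notes: dotted whole = 12; eighth = 1; dotted quarter note = 3; dotted quarter = 3; whole = 8; half = 4; half = 4.
Total: 12 + 1 + 3 + 3 + 8 + 4 + 4 = 35.
35 ÷ 12 = 2 complete bars with 11 left over.

2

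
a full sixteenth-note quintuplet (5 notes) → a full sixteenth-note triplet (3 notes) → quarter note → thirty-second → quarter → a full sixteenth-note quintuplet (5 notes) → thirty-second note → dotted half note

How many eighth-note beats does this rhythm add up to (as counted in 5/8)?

15.5

One eighth-note beat = 4 thirty-second notes.
Each duration in thirty-second notes: a full sixteenth-note quintuplet (5 notes) (five quintuplet sixteenths span one quarter) = 8; a full sixteenth-note triplet (3 notes) (three triplet sixteenths span one eighth) = 4; quarter note = 8; thirty-second = 1; quarter = 8; a full sixteenth-note quintuplet (5 notes) (five quintuplet sixteenths span one quarter) = 8; thirty-second note = 1; dotted half note = 24.
Altogether 8 + 4 + 8 + 1 + 8 + 8 + 1 + 24 = 62.
62 ÷ 4 = 15.5 beats.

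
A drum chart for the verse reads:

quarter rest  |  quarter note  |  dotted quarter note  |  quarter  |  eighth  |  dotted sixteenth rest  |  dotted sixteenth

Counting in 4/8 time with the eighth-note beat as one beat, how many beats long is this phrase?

11.5

One eighth-note beat = 4 thirty-second notes.
Express everything in thirty-second notes: quarter rest = 8; quarter note = 8; dotted quarter note = 12; quarter = 8; eighth = 4; dotted sixteenth rest = 3; dotted sixteenth = 3.
Adding: 8 + 8 + 12 + 8 + 4 + 3 + 3 = 46.
46 ÷ 4 = 11.5 beats.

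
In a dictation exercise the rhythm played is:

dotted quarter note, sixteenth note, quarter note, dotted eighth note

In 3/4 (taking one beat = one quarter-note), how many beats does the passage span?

3.5

One quarter-note beat = 4 sixteenth notes.
Convert each value to sixteenth notes: dotted quarter note = 6; sixteenth note = 1; quarter note = 4; dotted eighth note = 3.
Sum: 6 + 1 + 4 + 3 = 14.
14 ÷ 4 = 3.5 beats.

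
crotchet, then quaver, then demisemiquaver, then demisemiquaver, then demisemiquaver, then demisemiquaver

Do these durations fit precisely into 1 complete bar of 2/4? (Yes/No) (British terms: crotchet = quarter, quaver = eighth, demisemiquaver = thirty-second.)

Yes

One bar of 2/4 = 16 thirty-second notes.
Convert each value to thirty-second notes: crotchet = 8; quaver = 4; demisemiquaver = 1; demisemiquaver = 1; demisemiquaver = 1; demisemiquaver = 1.
Adding: 8 + 4 + 1 + 1 + 1 + 1 = 16.
16 equals 16, so the answer is Yes.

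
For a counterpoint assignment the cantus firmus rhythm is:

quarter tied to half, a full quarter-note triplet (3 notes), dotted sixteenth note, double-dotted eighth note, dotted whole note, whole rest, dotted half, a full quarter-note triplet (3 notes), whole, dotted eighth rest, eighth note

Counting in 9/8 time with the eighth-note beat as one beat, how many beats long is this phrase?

One eighth-note beat = 4 thirty-second notes.
In thirty-second notes: quarter tied to half (quarter + half) = 24; a full quarter-note triplet (3 notes) (three triplet quarters span one half) = 16; dotted sixteenth note = 3; double-dotted eighth note = 7; dotted whole note = 48; whole rest = 32; dotted half = 24; a full quarter-note triplet (3 notes) (three triplet quarters span one half) = 16; whole = 32; dotted eighth rest = 6; eighth note = 4.
Altogether 24 + 16 + 3 + 7 + 48 + 32 + 24 + 16 + 32 + 6 + 4 = 212.
212 ÷ 4 = 53 beats.

53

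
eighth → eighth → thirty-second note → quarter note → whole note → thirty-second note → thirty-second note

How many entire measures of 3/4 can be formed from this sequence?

One bar of 3/4 = 24 thirty-second notes.
In thirty-second notes: eighth = 4; eighth = 4; thirty-second note = 1; quarter note = 8; whole note = 32; thirty-second note = 1; thirty-second note = 1.
Total: 4 + 4 + 1 + 8 + 32 + 1 + 1 = 51.
51 ÷ 24 = 2 complete bars with 3 left over.

2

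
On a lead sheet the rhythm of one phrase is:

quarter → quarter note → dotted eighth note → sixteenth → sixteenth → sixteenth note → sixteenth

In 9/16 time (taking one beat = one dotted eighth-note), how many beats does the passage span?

One dotted eighth-note beat = 3 sixteenth notes.
In sixteenth notes: quarter = 4; quarter note = 4; dotted eighth note = 3; sixteenth = 1; sixteenth = 1; sixteenth note = 1; sixteenth = 1.
Total: 4 + 4 + 3 + 1 + 1 + 1 + 1 = 15.
15 ÷ 3 = 5 beats.

5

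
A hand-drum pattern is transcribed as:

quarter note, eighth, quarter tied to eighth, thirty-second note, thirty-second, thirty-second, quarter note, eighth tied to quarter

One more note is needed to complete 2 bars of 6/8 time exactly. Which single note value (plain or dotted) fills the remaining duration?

2 bars of 6/8 = 48 thirty-second notes.
Express everything in thirty-second notes: quarter note = 8; eighth = 4; quarter tied to eighth (quarter + eighth) = 12; thirty-second note = 1; thirty-second = 1; thirty-second = 1; quarter note = 8; eighth tied to quarter (eighth + quarter) = 12.
Total: 8 + 4 + 12 + 1 + 1 + 1 + 8 + 12 = 47.
Remaining: 48 − 47 = 1 thirty-second note, which is a thirty-second note.

thirty-second note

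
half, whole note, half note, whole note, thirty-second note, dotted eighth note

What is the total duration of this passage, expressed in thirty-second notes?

103

Each duration in thirty-second notes: half = 16; whole note = 32; half note = 16; whole note = 32; thirty-second note = 1; dotted eighth note = 6.
Altogether 16 + 32 + 16 + 32 + 1 + 6 = 103 thirty-second notes.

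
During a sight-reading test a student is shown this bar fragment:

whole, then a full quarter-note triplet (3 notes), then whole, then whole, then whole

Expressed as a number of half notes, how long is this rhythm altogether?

Convert each value to half notes: whole = 2; a full quarter-note triplet (3 notes) (three triplet quarters span one half) = 1; whole = 2; whole = 2; whole = 2.
Sum: 2 + 1 + 2 + 2 + 2 = 9 half notes.

9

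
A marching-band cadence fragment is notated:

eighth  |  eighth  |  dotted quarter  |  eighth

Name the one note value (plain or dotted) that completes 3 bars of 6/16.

dotted quarter note

3 bars of 6/16 = 9 eighth notes.
Working in eighth notes: eighth = 1; eighth = 1; dotted quarter = 3; eighth = 1.
Total: 1 + 1 + 3 + 1 = 6.
Remaining: 9 − 6 = 3 eighth notes, which is a dotted quarter note.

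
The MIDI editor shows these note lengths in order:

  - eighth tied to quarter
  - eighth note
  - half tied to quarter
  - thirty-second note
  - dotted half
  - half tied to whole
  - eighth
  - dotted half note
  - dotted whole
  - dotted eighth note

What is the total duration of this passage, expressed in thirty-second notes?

195

Convert each value to thirty-second notes: eighth tied to quarter (eighth + quarter) = 12; eighth note = 4; half tied to quarter (half + quarter) = 24; thirty-second note = 1; dotted half = 24; half tied to whole (half + whole) = 48; eighth = 4; dotted half note = 24; dotted whole = 48; dotted eighth note = 6.
Adding: 12 + 4 + 24 + 1 + 24 + 48 + 4 + 24 + 48 + 6 = 195 thirty-second notes.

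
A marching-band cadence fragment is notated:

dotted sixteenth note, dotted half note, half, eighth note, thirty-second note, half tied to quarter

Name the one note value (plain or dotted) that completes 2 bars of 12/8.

2 bars of 12/8 = 96 thirty-second notes.
Express everything in thirty-second notes: dotted sixteenth note = 3; dotted half note = 24; half = 16; eighth note = 4; thirty-second note = 1; half tied to quarter (half + quarter) = 24.
Altogether 3 + 24 + 16 + 4 + 1 + 24 = 72.
Remaining: 96 − 72 = 24 thirty-second notes, which is a dotted half note.

dotted half note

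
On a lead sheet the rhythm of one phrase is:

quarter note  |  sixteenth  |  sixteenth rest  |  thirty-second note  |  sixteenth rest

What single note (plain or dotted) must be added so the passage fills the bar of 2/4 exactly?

thirty-second note

The bar of 2/4 = 16 thirty-second notes.
Convert each value to thirty-second notes: quarter note = 8; sixteenth = 2; sixteenth rest = 2; thirty-second note = 1; sixteenth rest = 2.
Total: 8 + 2 + 2 + 1 + 2 = 15.
Remaining: 16 − 15 = 1 thirty-second note, which is a thirty-second note.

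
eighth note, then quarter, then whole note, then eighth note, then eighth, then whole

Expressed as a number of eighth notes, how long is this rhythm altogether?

Working in eighth notes: eighth note = 1; quarter = 2; whole note = 8; eighth note = 1; eighth = 1; whole = 8.
Sum: 1 + 2 + 8 + 1 + 1 + 8 = 21 eighth notes.

21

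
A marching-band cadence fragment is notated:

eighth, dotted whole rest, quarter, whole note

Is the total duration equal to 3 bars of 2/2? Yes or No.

No

One bar of 2/2 = 8 eighth notes, so 3 bars = 24.
Each duration in eighth notes: eighth = 1; dotted whole rest = 12; quarter = 2; whole note = 8.
Adding: 1 + 12 + 2 + 8 = 23.
23 falls short of 24, so the answer is No.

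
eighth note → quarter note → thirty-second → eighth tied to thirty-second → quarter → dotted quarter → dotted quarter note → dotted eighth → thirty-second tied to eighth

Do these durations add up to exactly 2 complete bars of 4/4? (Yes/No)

One bar of 4/4 = 32 thirty-second notes, so 2 bars = 64.
Each duration in thirty-second notes: eighth note = 4; quarter note = 8; thirty-second = 1; eighth tied to thirty-second (eighth + thirty-second) = 5; quarter = 8; dotted quarter = 12; dotted quarter note = 12; dotted eighth = 6; thirty-second tied to eighth (thirty-second + eighth) = 5.
Altogether 4 + 8 + 1 + 5 + 8 + 12 + 12 + 6 + 5 = 61.
61 falls short of 64, so the answer is No.

No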